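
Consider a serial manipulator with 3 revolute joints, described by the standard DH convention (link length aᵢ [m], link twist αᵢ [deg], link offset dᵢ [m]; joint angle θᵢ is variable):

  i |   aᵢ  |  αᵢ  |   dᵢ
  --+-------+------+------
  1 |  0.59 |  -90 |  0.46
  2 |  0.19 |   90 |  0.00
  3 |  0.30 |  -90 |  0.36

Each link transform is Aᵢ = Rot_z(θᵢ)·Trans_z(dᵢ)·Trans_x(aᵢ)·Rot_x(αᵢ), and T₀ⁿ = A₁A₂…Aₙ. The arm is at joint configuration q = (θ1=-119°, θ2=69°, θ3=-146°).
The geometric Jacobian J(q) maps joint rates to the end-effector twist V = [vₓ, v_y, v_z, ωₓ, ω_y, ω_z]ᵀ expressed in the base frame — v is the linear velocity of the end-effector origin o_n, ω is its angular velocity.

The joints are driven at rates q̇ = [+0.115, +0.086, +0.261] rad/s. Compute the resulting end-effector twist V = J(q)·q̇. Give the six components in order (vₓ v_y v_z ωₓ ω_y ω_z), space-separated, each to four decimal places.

o_n = [-0.5855, -0.7102, 0.6438]
J₁: ẑ×o_n = [0.7102, -0.5855, 0.0000], ω = ẑ
J2: z=[0.8746, -0.4848, 0.0000] o=[-0.2860, -0.5160, 0.4600] → [-0.0891, -0.1608, -0.3150, 0.8746, -0.4848, 0.0000]
J3: z=[-0.4526, -0.8165, 0.3584] o=[-0.3190, -0.5756, 0.2826] → [-0.2467, 0.0680, -0.1566, -0.4526, -0.8165, 0.3584]
V = J·q̇ = [0.0096, -0.0634, -0.0680, -0.0429, -0.2548, 0.2085]

0.0096 -0.0634 -0.0680 -0.0429 -0.2548 0.2085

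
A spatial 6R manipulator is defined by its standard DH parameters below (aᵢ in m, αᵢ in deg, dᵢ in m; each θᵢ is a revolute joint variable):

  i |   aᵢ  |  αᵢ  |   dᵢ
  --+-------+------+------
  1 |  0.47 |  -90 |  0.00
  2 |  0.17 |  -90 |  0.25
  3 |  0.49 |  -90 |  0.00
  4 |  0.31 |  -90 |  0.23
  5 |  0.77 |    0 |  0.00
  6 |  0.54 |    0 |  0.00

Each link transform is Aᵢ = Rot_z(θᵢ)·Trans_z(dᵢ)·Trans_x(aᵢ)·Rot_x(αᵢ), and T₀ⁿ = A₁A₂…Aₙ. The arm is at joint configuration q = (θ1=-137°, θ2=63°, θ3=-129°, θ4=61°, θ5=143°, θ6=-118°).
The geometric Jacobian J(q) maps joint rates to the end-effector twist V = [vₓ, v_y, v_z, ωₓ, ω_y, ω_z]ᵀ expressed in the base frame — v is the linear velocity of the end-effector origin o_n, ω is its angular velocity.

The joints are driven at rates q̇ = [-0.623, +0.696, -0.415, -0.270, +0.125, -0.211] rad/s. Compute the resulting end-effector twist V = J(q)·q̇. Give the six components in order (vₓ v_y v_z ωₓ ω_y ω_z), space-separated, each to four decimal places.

-0.7353 -0.0953 0.0394 0.2408 -0.5747 -0.2244

o_n = [0.0144, -0.5469, 0.5663]
J₁: ẑ×o_n = [0.5469, 0.0144, -0.0000], ω = ẑ
J2: z=[0.6820, -0.7314, 0.0000] o=[-0.3437, -0.3205, 0.0000] → [-0.4142, -0.3862, 0.1075, 0.6820, -0.7314, 0.0000]
J3: z=[0.6516, 0.6077, -0.4540] o=[-0.2297, -0.5560, -0.1515] → [0.4403, -0.5785, -0.1424, 0.6516, 0.6077, -0.4540]
J4: z=[0.1712, -0.7009, -0.6924] o=[0.1324, -0.7390, 0.1233] → [-0.1775, 0.0059, -0.0499, 0.1712, -0.7009, -0.6924]
J5: z=[-0.9622, 0.0321, -0.2703] o=[0.1062, -1.1211, 0.1714] → [0.1679, 0.4048, -0.5496, -0.9622, 0.0321, -0.2703]
J6: z=[-0.9622, 0.0321, -0.2703] o=[0.1570, -0.3582, 0.0809] → [-0.0355, 0.5056, 0.1862, -0.9622, 0.0321, -0.2703]
V = J·q̇ = [-0.7353, -0.0953, 0.0394, 0.2408, -0.5747, -0.2244]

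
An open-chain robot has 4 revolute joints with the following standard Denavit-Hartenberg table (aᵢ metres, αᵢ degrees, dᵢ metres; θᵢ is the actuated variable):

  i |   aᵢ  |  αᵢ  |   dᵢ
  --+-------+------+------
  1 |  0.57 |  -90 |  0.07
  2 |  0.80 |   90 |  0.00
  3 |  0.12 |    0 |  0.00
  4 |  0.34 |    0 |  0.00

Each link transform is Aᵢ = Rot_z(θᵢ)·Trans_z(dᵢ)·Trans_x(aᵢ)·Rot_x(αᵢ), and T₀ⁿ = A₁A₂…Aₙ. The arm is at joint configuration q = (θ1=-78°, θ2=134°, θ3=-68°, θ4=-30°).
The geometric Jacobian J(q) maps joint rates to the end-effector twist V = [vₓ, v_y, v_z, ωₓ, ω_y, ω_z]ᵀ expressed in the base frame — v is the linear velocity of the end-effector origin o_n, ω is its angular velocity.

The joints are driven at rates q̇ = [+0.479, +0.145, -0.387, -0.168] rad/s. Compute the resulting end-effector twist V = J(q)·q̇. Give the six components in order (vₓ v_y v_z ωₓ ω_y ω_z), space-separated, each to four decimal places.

0.0767 -0.2813 0.2457 0.0588 0.4207 0.8645

o_n = [-0.4349, -0.1087, -0.5038]
J₁: ẑ×o_n = [0.1087, -0.4349, 0.0000], ω = ẑ
J2: z=[0.9781, 0.2079, 0.0000] o=[0.1185, -0.5575, 0.0700] → [-0.1193, 0.5612, 0.5541, 0.9781, 0.2079, 0.0000]
J3: z=[0.1496, -0.7036, -0.6947] o=[0.0030, -0.0140, -0.5055] → [-0.0670, 0.3039, -0.3222, 0.1496, -0.7036, -0.6947]
J4: z=[0.1496, -0.7036, -0.6947] o=[-0.1124, -0.0065, -0.5378] → [-0.0949, 0.2189, -0.2422, 0.1496, -0.7036, -0.6947]
V = J·q̇ = [0.0767, -0.2813, 0.2457, 0.0588, 0.4207, 0.8645]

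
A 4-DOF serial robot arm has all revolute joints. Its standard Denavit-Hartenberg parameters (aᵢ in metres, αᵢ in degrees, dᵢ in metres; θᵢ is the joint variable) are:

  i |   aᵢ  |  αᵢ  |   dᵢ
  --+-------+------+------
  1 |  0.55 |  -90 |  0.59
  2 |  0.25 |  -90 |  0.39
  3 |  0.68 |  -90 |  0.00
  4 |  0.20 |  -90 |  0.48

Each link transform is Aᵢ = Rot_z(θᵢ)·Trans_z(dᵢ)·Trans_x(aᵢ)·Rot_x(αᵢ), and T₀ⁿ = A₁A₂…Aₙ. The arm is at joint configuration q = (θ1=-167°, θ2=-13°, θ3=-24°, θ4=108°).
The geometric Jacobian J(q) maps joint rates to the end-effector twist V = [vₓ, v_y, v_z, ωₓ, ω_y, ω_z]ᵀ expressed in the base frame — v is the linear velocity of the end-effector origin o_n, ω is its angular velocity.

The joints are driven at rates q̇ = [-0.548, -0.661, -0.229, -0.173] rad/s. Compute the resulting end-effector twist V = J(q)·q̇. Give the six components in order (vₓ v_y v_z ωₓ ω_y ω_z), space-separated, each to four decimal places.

-0.0512 0.6346 0.6490 0.0039 0.5171 -0.3407

o_n = [-1.4074, -0.5332, 1.0025]
J₁: ẑ×o_n = [0.5332, -1.4074, 0.0000], ω = ẑ
J2: z=[0.2250, -0.9744, 0.0000] o=[-0.5359, -0.1237, 0.5900] → [-0.4020, -0.0928, -0.9413, 0.2250, -0.9744, 0.0000]
J3: z=[-0.2192, -0.0506, -0.9744] o=[-0.6855, -0.5585, 0.6462] → [0.0066, 0.7815, -0.0421, -0.2192, -0.0506, -0.9744]
J4: z=[-0.5917, 0.8010, 0.0915] o=[-1.2131, -0.9642, 0.7860] → [0.1340, 0.1103, -0.0993, -0.5917, 0.8010, 0.0915]
V = J·q̇ = [-0.0512, 0.6346, 0.6490, 0.0039, 0.5171, -0.3407]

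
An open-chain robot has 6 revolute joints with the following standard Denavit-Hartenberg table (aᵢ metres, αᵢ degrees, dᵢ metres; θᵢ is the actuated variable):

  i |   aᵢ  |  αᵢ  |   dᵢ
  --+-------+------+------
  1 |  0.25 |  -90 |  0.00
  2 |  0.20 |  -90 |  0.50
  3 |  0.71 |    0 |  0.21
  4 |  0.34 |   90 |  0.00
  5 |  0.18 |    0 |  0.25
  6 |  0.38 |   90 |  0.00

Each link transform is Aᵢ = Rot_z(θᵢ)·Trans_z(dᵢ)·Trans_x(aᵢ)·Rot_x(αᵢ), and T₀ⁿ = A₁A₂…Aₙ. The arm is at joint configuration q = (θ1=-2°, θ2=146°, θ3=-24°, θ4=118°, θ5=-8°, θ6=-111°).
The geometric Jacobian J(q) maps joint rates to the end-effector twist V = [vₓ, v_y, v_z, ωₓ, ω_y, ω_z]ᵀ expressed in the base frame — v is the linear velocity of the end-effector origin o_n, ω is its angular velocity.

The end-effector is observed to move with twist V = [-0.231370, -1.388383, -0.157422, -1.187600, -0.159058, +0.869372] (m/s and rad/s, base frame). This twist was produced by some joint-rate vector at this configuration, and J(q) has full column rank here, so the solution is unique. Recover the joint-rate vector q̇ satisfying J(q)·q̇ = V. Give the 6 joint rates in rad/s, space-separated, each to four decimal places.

0.8930 -0.1310 0.6340 0.0070 0.4320 0.5630

o_n = [-0.5429, 0.4574, -0.7232]
J₁: ẑ×o_n = [-0.4574, -0.5429, 0.0000], ω = ẑ
J2: z=[0.0349, 0.9994, 0.0000] o=[0.2498, -0.0087, 0.0000] → [-0.7227, 0.0252, 0.8085, 0.0349, 0.9994, 0.0000]
J3: z=[-0.5589, 0.0195, 0.8290] o=[0.1016, 0.4968, -0.1118] → [0.0207, -0.8760, 0.0346, -0.5589, 0.0195, 0.8290]
J4: z=[-0.5589, 0.0195, 0.8290] o=[-0.5431, 0.8082, -0.3004] → [0.2826, -0.2361, 0.1961, -0.5589, 0.0195, 0.8290]
J5: z=[-0.8289, -0.0409, -0.5578] o=[-0.5353, 0.4686, -0.2872] → [0.0116, -0.3572, 0.0090, -0.8289, -0.0409, -0.5578]
J6: z=[-0.8289, -0.0409, -0.5578] o=[-0.7244, 0.2798, -0.4405] → [0.1106, -0.3356, -0.1398, -0.8289, -0.0409, -0.5578]
q̇ = J⁺·V = [0.8930, -0.1310, 0.6340, 0.0070, 0.4320, 0.5630]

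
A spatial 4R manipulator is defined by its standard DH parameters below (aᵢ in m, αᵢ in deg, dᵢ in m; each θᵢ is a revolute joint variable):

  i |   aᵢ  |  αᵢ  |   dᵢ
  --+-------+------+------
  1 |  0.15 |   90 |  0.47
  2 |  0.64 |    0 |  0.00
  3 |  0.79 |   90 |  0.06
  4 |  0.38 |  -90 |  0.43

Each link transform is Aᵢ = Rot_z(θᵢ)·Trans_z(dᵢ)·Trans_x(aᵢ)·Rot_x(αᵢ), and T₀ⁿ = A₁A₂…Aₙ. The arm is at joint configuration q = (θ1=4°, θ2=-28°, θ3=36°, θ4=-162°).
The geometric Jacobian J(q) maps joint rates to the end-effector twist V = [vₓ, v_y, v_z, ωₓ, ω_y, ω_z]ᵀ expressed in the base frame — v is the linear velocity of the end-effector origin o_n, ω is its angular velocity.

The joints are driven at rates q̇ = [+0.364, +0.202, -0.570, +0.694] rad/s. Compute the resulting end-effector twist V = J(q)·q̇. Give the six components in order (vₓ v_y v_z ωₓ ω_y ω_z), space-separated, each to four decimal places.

o_n = [1.1924, 0.1409, -0.1966]
J₁: ẑ×o_n = [-0.1409, 1.1924, 0.0000], ω = ẑ
J2: z=[0.0698, -0.9976, 0.0000] o=[0.1496, 0.0105, 0.4700] → [0.6650, 0.0465, 1.0494, 0.0698, -0.9976, 0.0000]
J3: z=[0.0698, -0.9976, 0.0000] o=[0.7133, 0.0499, 0.1695] → [0.3653, 0.0255, 0.4843, 0.0698, -0.9976, 0.0000]
J4: z=[0.1388, 0.0097, -0.9903] o=[1.4979, 0.0446, 0.2795] → [0.0908, 0.3686, 0.0163, 0.1388, 0.0097, -0.9903]
V = J·q̇ = [-0.0622, 0.6847, -0.0527, 0.0707, 0.3738, -0.3232]

-0.0622 0.6847 -0.0527 0.0707 0.3738 -0.3232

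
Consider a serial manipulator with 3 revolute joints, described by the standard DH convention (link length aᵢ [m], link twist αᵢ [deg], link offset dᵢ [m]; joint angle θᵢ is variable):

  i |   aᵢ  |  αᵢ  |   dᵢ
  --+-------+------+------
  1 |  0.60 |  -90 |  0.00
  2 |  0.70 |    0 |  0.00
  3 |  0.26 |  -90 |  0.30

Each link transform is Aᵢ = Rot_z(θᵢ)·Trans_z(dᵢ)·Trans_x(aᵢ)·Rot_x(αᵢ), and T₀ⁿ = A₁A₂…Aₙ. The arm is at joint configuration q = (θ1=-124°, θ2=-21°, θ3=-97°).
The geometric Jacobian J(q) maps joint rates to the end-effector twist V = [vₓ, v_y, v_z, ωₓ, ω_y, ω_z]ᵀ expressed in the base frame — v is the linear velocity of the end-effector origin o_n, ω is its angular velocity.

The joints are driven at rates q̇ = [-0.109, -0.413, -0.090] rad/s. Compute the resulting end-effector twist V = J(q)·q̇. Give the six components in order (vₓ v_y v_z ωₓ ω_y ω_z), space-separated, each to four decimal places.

o_n = [-0.3840, -1.1058, 0.4804]
J₁: ẑ×o_n = [1.1058, -0.3840, 0.0000], ω = ẑ
J2: z=[0.8290, -0.5592, 0.0000] o=[-0.3355, -0.4974, 0.0000] → [-0.2686, -0.3983, -0.5314, 0.8290, -0.5592, 0.0000]
J3: z=[0.8290, -0.5592, 0.0000] o=[-0.7010, -1.0392, 0.2509] → [-0.1284, -0.1903, 0.1221, 0.8290, -0.5592, 0.0000]
V = J·q̇ = [0.0020, 0.2235, 0.2085, -0.4170, 0.2813, -0.1090]

0.0020 0.2235 0.2085 -0.4170 0.2813 -0.1090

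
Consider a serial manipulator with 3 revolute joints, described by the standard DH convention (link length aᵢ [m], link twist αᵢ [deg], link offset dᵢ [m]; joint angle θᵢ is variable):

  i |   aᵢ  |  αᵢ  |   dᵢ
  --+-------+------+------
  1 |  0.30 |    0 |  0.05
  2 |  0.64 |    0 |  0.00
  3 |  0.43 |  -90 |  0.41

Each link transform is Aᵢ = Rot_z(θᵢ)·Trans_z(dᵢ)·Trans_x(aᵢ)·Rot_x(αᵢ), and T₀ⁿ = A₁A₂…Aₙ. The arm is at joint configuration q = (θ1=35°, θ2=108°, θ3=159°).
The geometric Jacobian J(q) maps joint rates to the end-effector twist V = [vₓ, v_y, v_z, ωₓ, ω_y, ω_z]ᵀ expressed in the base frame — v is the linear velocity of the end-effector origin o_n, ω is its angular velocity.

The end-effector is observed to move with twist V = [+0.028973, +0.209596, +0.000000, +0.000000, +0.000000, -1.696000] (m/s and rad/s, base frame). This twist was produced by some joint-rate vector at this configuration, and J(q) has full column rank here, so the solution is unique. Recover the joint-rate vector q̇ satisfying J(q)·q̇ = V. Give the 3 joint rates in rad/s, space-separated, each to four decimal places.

-0.5550 -0.8780 -0.2630

o_n = [-0.0375, 0.1926, 0.4600]
J₁: ẑ×o_n = [-0.1926, -0.0375, 0.0000], ω = ẑ
J2: z=[0.0000, 0.0000, 1.0000] o=[0.2457, 0.1721, 0.0500] → [-0.0205, -0.2833, 0.0000, 0.0000, 0.0000, 1.0000]
J3: z=[0.0000, 0.0000, 1.0000] o=[-0.2654, 0.5572, 0.0500] → [0.3647, 0.2279, -0.0000, 0.0000, 0.0000, 1.0000]
q̇ = J⁺·V = [-0.5550, -0.8780, -0.2630]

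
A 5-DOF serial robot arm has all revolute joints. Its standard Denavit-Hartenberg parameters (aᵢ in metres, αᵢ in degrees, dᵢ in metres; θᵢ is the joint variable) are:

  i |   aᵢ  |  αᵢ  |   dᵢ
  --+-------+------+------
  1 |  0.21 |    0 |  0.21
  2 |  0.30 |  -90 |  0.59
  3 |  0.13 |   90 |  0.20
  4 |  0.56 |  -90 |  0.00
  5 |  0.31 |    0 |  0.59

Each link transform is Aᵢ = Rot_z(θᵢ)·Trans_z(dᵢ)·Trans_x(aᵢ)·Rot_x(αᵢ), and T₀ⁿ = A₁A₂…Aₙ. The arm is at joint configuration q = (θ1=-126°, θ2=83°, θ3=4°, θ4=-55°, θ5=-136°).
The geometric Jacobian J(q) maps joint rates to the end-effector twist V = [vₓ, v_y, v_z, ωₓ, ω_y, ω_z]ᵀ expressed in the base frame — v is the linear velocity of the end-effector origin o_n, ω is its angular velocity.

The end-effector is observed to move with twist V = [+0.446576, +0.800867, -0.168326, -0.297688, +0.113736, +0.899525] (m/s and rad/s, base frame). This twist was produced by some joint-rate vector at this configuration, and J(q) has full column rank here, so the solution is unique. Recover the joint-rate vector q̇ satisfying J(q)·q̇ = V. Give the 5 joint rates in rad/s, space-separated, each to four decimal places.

-0.1120 0.6310 0.1050 0.3590 -0.3920

o_n = [0.8744, -0.7416, 0.9586]
J₁: ẑ×o_n = [0.7416, 0.8744, -0.0000], ω = ẑ
J2: z=[0.0000, 0.0000, 1.0000] o=[-0.1234, -0.1699, 0.2100] → [0.5717, 0.9978, -0.0000, 0.0000, 0.0000, 1.0000]
J3: z=[0.6820, 0.7314, 0.0000] o=[0.0960, -0.3745, 0.8000] → [0.1160, -0.1081, -0.8197, 0.6820, 0.7314, 0.0000]
J4: z=[0.0510, -0.0476, 0.9976] o=[0.3272, -0.3167, 0.7909] → [0.4159, 0.5373, 0.0043, 0.0510, -0.0476, 0.9976]
J5: z=[0.9888, -0.1378, -0.0571] o=[0.2487, -0.8707, 0.7685] → [-0.0188, -0.2237, 0.2138, 0.9888, -0.1378, -0.0571]
q̇ = J⁺·V = [-0.1120, 0.6310, 0.1050, 0.3590, -0.3920]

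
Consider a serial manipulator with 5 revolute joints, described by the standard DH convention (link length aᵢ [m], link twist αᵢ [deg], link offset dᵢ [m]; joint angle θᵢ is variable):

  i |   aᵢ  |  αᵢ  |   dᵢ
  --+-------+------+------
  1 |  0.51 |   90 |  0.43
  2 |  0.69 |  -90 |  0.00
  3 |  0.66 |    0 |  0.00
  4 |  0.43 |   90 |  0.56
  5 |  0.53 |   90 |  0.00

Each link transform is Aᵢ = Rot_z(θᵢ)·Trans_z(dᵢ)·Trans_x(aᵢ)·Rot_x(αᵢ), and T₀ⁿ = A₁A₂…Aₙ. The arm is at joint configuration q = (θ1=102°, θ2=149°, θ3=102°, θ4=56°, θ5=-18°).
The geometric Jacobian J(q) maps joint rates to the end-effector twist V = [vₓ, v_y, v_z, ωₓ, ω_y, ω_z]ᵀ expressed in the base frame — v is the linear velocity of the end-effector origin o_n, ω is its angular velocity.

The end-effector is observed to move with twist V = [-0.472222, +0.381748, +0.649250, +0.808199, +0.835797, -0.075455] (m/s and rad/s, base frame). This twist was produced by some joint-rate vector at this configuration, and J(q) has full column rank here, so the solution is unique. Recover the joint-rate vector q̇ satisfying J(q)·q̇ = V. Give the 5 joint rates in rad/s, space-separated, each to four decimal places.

o_n = [-1.0932, 0.3549, -0.0710]
J₁: ẑ×o_n = [-0.3549, -1.0932, 0.0000], ω = ẑ
J2: z=[0.9781, 0.2079, 0.0000] o=[-0.1060, 0.4989, 0.4300] → [-0.1042, 0.4900, 0.0645, 0.9781, 0.2079, 0.0000]
J3: z=[0.1071, -0.5038, -0.8572] o=[0.0169, -0.0797, 0.7854] → [0.8039, 1.0432, -0.5127, 0.1071, -0.5038, -0.8572]
J4: z=[0.1071, -0.5038, -0.8572] o=[-0.6390, -0.0988, 0.7147] → [0.7848, 0.4734, -0.1802, 0.1071, -0.5038, -0.8572]
J5: z=[-0.8402, -0.5069, 0.1929] o=[-0.8076, -0.0802, 0.0293] → [-0.0331, -0.1394, -0.5103, -0.8402, -0.5069, 0.1929]
q̇ = J⁺·V = [-0.7200, 0.4080, -0.4720, -0.4150, -0.6000]

-0.7200 0.4080 -0.4720 -0.4150 -0.6000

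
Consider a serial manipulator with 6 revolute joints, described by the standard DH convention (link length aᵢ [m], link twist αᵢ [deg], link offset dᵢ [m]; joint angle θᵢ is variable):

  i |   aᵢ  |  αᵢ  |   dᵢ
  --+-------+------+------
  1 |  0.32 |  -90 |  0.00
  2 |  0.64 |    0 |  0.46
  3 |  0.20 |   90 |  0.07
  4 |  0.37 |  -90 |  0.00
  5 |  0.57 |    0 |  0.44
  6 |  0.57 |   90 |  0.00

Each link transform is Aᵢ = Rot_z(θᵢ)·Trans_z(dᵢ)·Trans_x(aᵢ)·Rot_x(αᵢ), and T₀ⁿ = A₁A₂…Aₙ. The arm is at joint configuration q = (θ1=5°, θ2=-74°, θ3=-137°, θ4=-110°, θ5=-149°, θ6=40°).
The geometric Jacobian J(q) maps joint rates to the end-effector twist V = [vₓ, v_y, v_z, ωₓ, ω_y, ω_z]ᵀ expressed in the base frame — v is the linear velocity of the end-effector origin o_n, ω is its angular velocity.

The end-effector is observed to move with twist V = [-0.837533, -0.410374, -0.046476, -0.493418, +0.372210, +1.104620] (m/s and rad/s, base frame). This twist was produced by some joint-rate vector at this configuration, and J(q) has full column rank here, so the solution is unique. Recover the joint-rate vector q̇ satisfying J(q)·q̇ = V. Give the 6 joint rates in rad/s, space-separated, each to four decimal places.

0.5230 -0.0960 0.5440 -0.7350 0.2430 -0.1430

o_n = [0.2510, 0.6898, -0.4679]
J₁: ẑ×o_n = [-0.6898, 0.2510, 0.0000], ω = ẑ
J2: z=[-0.0872, 0.9962, 0.0000] o=[0.3188, 0.0279, 0.0000] → [-0.4662, -0.0408, 0.0098, -0.0872, 0.9962, 0.0000]
J3: z=[-0.0872, 0.9962, 0.0000] o=[0.4544, 0.5015, 0.6152] → [-1.0790, -0.0944, 0.1862, -0.0872, 0.9962, 0.0000]
J4: z=[0.5131, 0.0449, -0.8572] o=[0.2775, 0.5563, 0.5122] → [0.0705, 0.5256, 0.0697, 0.5131, 0.0449, -0.8572]
J5: z=[-0.7726, -0.4109, -0.4840] o=[0.4159, 0.2194, 0.5774] → [0.6572, -0.7278, -0.4312, -0.7726, -0.4109, -0.4840]
J6: z=[-0.7726, -0.4109, -0.4840] o=[0.0439, 0.4967, 0.0267] → [0.2968, -0.4824, -0.0641, -0.7726, -0.4109, -0.4840]
q̇ = J⁺·V = [0.5230, -0.0960, 0.5440, -0.7350, 0.2430, -0.1430]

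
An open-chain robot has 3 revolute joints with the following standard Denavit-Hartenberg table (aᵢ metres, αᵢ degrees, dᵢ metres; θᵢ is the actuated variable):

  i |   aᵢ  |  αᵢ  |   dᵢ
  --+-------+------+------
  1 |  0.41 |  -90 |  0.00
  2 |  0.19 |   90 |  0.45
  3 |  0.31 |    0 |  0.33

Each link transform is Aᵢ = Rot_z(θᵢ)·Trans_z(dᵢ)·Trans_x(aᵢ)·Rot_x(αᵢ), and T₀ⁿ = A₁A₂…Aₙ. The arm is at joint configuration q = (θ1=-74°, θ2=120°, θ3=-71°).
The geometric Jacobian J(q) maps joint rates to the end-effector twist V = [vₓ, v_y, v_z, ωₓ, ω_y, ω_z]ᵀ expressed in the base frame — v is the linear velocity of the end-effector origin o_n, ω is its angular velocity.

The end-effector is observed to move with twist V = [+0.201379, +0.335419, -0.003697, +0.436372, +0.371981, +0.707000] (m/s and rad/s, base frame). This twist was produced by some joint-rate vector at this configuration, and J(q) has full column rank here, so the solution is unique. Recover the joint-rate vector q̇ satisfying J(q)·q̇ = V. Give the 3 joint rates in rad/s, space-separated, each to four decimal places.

0.5700 0.5220 -0.2740

o_n = [0.3025, -0.4858, -0.4169]
J₁: ẑ×o_n = [0.4858, 0.3025, -0.0000], ω = ẑ
J2: z=[0.9613, 0.2756, 0.0000] o=[0.1130, -0.3941, 0.0000] → [-0.1149, 0.4008, -0.1403, 0.9613, 0.2756, 0.0000]
J3: z=[0.2387, -0.8325, -0.5000] o=[0.5194, -0.1788, -0.1645] → [0.0566, 0.1687, -0.2538, 0.2387, -0.8325, -0.5000]
q̇ = J⁺·V = [0.5700, 0.5220, -0.2740]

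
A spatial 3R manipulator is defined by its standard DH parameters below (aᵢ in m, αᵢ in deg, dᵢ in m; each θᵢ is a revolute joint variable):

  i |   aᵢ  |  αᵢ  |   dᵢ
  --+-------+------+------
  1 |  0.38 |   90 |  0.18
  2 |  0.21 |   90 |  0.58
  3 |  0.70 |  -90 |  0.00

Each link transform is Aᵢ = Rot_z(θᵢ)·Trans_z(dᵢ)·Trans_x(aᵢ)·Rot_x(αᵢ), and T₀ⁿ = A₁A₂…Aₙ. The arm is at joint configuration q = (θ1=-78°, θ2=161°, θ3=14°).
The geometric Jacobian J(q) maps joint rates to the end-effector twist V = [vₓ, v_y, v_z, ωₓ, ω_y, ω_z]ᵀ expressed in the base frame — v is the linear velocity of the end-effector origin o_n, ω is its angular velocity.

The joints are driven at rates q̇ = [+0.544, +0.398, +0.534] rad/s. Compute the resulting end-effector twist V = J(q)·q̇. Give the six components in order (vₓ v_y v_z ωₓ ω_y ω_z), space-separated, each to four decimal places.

o_n = [-0.8288, 0.2949, 0.4695]
J₁: ẑ×o_n = [-0.2949, -0.8288, 0.0000], ω = ẑ
J2: z=[-0.9781, -0.2079, 0.0000] o=[0.0790, -0.3717, 0.1800] → [-0.0602, 0.2832, -0.8408, -0.9781, -0.2079, 0.0000]
J3: z=[0.0677, -0.3185, 0.9455] o=[-0.5296, -0.2981, 0.2484] → [-0.6311, -0.2978, -0.0551, 0.0677, -0.3185, 0.9455]
V = J·q̇ = [-0.5214, -0.4972, -0.3641, -0.3532, -0.2528, 1.0489]

-0.5214 -0.4972 -0.3641 -0.3532 -0.2528 1.0489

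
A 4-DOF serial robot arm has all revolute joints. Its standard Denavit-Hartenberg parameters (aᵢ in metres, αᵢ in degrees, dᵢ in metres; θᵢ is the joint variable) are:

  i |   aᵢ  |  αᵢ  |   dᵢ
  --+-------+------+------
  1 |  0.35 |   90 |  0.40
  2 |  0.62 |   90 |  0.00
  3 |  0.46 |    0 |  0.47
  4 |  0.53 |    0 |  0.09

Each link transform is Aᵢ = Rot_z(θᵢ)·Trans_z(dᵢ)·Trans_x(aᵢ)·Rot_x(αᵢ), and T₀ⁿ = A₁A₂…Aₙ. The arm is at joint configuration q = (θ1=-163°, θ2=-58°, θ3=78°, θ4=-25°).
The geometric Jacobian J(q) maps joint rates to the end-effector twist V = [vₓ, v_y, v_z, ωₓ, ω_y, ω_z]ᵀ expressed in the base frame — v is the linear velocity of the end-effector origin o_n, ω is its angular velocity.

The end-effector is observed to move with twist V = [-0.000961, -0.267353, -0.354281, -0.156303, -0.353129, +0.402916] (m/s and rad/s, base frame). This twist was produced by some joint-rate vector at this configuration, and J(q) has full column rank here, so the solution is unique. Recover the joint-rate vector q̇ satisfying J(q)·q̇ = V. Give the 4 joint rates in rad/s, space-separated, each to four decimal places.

o_n = [-0.6602, 0.7113, -0.7741]
J₁: ẑ×o_n = [-0.7113, -0.6602, 0.0000], ω = ẑ
J2: z=[-0.2924, 0.9563, 0.0000] o=[-0.3347, -0.1023, 0.4000] → [-1.1228, -0.3433, 0.0733, -0.2924, 0.9563, 0.0000]
J3: z=[0.8110, 0.2479, -0.5299] o=[-0.6489, -0.1984, -0.1258] → [0.3213, 0.5318, 0.7405, 0.8110, 0.2479, -0.5299]
J4: z=[0.8110, 0.2479, -0.5299] o=[-0.4478, 0.3336, -0.4560] → [0.1212, 0.3706, 0.3590, 0.8110, 0.2479, -0.5299]
q̇ = J⁺·V = [0.2450, -0.2920, -0.5920, 0.2940]

0.2450 -0.2920 -0.5920 0.2940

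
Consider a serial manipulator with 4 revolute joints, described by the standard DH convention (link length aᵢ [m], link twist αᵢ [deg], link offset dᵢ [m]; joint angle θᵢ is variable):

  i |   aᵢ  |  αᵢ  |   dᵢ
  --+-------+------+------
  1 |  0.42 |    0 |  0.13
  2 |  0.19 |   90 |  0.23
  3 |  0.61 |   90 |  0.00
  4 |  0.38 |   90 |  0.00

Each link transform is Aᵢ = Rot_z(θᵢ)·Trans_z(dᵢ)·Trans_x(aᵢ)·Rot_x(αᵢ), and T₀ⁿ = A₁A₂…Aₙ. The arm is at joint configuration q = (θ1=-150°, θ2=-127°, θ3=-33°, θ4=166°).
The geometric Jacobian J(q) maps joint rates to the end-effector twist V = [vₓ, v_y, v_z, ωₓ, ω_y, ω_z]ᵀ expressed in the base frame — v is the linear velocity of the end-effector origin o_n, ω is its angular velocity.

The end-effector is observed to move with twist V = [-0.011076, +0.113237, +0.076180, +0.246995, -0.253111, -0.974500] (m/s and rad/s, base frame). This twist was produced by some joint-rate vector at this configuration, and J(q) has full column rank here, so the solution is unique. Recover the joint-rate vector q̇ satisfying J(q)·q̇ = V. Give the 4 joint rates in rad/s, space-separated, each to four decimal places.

-0.4900 -0.1440 0.2760 0.4060

o_n = [-0.2247, 0.1682, 0.2286]
J₁: ẑ×o_n = [-0.1682, -0.2247, 0.0000], ω = ẑ
J2: z=[0.0000, 0.0000, 1.0000] o=[-0.3637, -0.2100, 0.1300] → [-0.3782, 0.1391, 0.0000, 0.0000, 0.0000, 1.0000]
J3: z=[0.9925, -0.1219, 0.0000] o=[-0.3406, -0.0214, 0.3600] → [0.0160, 0.1304, 0.2024, 0.9925, -0.1219, 0.0000]
J4: z=[-0.0664, -0.5406, -0.8387] o=[-0.2782, 0.4864, 0.0278] → [-0.3754, -0.0316, 0.0501, -0.0664, -0.5406, -0.8387]
q̇ = J⁺·V = [-0.4900, -0.1440, 0.2760, 0.4060]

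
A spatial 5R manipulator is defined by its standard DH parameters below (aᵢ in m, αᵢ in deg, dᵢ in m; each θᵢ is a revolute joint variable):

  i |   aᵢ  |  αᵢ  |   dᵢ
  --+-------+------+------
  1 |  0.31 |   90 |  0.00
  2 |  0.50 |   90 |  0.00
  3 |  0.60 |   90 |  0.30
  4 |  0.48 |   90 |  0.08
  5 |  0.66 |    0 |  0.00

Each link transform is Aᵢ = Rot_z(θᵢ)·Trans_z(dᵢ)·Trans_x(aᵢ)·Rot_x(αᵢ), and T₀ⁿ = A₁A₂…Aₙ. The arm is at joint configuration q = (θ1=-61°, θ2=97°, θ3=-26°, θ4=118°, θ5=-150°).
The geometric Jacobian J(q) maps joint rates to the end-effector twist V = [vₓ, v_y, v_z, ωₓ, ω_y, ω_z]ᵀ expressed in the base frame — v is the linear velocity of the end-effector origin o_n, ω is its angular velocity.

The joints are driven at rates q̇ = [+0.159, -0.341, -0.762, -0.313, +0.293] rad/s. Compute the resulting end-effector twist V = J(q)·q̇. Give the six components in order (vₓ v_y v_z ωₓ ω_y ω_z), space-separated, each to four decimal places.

o_n = [0.2356, -0.3071, 1.2054]
J₁: ẑ×o_n = [0.3071, 0.2356, -0.0000], ω = ẑ
J2: z=[-0.8746, -0.4848, 0.0000] o=[0.1503, -0.2711, 0.0000] → [-0.5844, 1.0542, 0.0728, -0.8746, -0.4848, 0.0000]
J3: z=[0.4812, -0.8681, 0.1219] o=[0.1207, -0.2178, 0.4963] → [-0.6047, -0.3272, 0.0567, 0.4812, -0.8681, 0.1219]
J4: z=[0.8120, 0.3890, -0.4351] o=[0.4633, -0.2933, 1.0681] → [0.0474, -0.0124, 0.0774, 0.8120, 0.3890, -0.4351]
J5: z=[0.5175, -0.1353, 0.8449] o=[0.6578, -0.6995, 0.8839] → [-0.3751, -0.5231, 0.1460, 0.5175, -0.1353, 0.8449]
V = J·q̇ = [0.5841, -0.2221, -0.0495, -0.1709, 0.6654, 0.4499]

0.5841 -0.2221 -0.0495 -0.1709 0.6654 0.4499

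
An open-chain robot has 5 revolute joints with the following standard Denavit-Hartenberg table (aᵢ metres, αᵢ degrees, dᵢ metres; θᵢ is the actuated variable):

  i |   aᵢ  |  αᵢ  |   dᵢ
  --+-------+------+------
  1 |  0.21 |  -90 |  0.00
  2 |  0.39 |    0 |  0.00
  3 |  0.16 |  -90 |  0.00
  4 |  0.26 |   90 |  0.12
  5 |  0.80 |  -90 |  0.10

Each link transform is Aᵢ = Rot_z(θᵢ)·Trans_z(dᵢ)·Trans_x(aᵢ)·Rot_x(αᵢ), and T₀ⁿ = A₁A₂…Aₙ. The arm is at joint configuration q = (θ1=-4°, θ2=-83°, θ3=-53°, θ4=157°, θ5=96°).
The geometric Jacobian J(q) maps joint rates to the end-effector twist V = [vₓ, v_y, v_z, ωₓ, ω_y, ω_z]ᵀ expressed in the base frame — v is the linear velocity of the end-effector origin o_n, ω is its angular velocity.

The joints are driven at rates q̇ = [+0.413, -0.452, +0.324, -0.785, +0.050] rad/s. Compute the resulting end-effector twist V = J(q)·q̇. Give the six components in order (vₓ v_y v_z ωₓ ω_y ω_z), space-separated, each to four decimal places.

o_n = [0.8538, -0.2211, 1.0712]
J₁: ẑ×o_n = [0.2211, 0.8538, -0.0000], ω = ẑ
J2: z=[0.0698, 0.9976, 0.0000] o=[0.2095, -0.0146, 0.0000] → [1.0686, -0.0747, -0.6572, 0.0698, 0.9976, 0.0000]
J3: z=[0.0698, 0.9976, 0.0000] o=[0.2569, -0.0180, 0.3871] → [0.6825, -0.0477, -0.6096, 0.0698, 0.9976, 0.0000]
J4: z=[0.6930, -0.0485, 0.7193] o=[0.1421, -0.0099, 0.4982] → [0.1241, 0.1149, -0.1118, 0.6930, -0.0485, 0.7193]
J5: z=[-0.3446, -0.8987, 0.2714] o=[0.3899, -0.1291, 0.4183] → [-0.5618, 0.3509, 0.4486, -0.3446, -0.8987, 0.2714]
V = J·q̇ = [-0.2961, 0.2983, 0.2097, -0.5701, -0.1346, -0.1381]

-0.2961 0.2983 0.2097 -0.5701 -0.1346 -0.1381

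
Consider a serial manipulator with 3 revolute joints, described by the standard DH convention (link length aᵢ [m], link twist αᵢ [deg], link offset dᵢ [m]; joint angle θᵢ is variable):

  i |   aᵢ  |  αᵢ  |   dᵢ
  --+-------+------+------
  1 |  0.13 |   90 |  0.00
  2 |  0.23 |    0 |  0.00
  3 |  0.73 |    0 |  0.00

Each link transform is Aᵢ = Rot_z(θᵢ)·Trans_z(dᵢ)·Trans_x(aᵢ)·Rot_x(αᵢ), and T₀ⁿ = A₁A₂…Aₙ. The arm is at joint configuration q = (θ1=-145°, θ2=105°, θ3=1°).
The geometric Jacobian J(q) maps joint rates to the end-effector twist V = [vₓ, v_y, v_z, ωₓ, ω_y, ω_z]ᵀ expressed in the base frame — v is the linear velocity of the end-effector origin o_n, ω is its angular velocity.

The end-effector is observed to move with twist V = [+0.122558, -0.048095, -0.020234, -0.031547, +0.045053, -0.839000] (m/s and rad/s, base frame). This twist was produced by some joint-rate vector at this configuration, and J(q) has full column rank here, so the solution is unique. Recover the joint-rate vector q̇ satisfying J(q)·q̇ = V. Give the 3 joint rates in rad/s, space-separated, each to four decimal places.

o_n = [0.1071, 0.0750, 0.9239]
J₁: ẑ×o_n = [-0.0750, 0.1071, 0.0000], ω = ẑ
J2: z=[-0.5736, 0.8192, 0.0000] o=[-0.1065, -0.0746, 0.0000] → [0.7568, 0.5299, -0.2607, -0.5736, 0.8192, 0.0000]
J3: z=[-0.5736, 0.8192, 0.0000] o=[-0.0577, -0.0404, 0.2222] → [0.5748, 0.4025, -0.2012, -0.5736, 0.8192, 0.0000]
q̇ = J⁺·V = [-0.8390, 0.1540, -0.0990]

-0.8390 0.1540 -0.0990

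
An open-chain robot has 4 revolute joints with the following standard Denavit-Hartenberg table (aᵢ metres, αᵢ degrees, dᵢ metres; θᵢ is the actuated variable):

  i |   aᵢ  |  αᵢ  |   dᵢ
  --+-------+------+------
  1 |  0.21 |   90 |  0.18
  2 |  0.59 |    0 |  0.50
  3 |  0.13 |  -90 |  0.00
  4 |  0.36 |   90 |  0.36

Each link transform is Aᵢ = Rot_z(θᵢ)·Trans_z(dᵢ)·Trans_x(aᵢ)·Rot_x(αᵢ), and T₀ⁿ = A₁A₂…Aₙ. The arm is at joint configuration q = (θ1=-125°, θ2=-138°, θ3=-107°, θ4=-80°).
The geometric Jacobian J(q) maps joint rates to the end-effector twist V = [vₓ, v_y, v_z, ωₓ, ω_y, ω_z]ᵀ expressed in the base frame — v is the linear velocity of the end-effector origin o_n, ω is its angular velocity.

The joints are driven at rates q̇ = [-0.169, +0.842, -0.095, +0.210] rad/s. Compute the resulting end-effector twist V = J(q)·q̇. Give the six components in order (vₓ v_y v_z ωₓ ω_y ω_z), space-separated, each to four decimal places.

0.0186 -0.1837 -0.6062 -0.5027 0.5844 -0.2577

o_n = [-0.3351, 1.0112, -0.1925]
J₁: ẑ×o_n = [-1.0112, -0.3351, 0.0000], ω = ẑ
J2: z=[-0.8192, 0.5736, 0.0000] o=[-0.1205, -0.1720, 0.1800] → [-0.2136, -0.3051, -0.8461, -0.8192, 0.5736, 0.0000]
J3: z=[-0.8192, 0.5736, 0.0000] o=[-0.2785, 0.4739, -0.2148] → [0.0128, 0.0183, -0.4076, -0.8192, 0.5736, 0.0000]
J4: z=[0.5198, 0.7424, -0.4226] o=[-0.2470, 0.5189, -0.0970] → [0.1371, 0.0869, 0.3213, 0.5198, 0.7424, -0.4226]
V = J·q̇ = [0.0186, -0.1837, -0.6062, -0.5027, 0.5844, -0.2577]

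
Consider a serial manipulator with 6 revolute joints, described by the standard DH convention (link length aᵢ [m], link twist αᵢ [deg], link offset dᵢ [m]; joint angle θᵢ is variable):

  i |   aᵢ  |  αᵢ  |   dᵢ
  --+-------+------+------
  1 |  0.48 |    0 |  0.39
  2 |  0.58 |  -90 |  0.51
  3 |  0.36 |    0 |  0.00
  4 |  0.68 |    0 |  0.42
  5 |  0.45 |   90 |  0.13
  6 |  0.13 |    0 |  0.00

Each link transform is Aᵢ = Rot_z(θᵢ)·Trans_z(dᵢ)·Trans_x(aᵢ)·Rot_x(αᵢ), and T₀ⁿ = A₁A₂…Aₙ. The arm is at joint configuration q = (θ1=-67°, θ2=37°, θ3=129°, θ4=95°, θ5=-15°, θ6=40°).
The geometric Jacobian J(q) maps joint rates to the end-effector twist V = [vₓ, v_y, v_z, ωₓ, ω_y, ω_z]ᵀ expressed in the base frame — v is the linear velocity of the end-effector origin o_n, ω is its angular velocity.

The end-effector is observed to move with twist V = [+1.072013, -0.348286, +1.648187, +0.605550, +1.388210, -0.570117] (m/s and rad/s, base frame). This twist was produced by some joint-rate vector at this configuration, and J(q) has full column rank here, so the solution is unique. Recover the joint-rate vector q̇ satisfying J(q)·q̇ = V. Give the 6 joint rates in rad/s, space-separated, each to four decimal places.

0.0960 -0.3600 0.8540 0.6700 -0.0190 0.3500

o_n = [-0.0295, 0.4150, 1.3590]
J₁: ẑ×o_n = [-0.4150, -0.0295, 0.0000], ω = ẑ
J2: z=[0.0000, 0.0000, 1.0000] o=[0.1876, -0.4418, 0.3900] → [-0.8569, -0.2170, 0.0000, 0.0000, 0.0000, 1.0000]
J3: z=[0.5000, 0.8660, 0.0000] o=[0.6898, -0.7318, 0.9000] → [0.3975, -0.2295, 1.1964, 0.5000, 0.8660, 0.0000]
J4: z=[0.5000, 0.8660, 0.0000] o=[0.4936, -0.6186, 0.6202] → [0.6398, -0.3694, 0.9698, 0.5000, 0.8660, 0.0000]
J5: z=[0.5000, 0.8660, 0.0000] o=[0.2800, -0.0103, 1.0926] → [0.2307, -0.1332, 0.4807, 0.5000, 0.8660, 0.0000]
J6: z=[-0.4199, 0.2424, -0.8746] o=[0.0042, 0.2991, 1.3108] → [0.1131, 0.0497, -0.0405, -0.4199, 0.2424, -0.8746]
q̇ = J⁺·V = [0.0960, -0.3600, 0.8540, 0.6700, -0.0190, 0.3500]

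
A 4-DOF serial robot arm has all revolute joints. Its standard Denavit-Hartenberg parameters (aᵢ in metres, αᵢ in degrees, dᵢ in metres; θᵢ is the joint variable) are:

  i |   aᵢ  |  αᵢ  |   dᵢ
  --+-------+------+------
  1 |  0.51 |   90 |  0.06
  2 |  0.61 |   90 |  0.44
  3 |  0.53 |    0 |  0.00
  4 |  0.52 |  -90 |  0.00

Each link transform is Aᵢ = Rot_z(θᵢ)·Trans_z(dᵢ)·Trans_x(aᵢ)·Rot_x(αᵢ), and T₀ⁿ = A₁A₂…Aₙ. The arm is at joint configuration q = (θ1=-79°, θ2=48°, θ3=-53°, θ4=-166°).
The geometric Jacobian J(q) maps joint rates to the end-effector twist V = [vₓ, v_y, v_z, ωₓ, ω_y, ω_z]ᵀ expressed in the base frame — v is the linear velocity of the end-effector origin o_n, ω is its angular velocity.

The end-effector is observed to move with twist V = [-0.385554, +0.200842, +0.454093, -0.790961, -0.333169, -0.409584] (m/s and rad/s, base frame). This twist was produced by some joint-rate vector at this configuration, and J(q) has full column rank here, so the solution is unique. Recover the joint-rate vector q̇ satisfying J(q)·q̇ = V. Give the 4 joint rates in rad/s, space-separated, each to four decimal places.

-0.2510 0.8400 0.6890 -0.4520

o_n = [-0.1733, -0.9110, 0.4500]
J₁: ẑ×o_n = [0.9110, -0.1733, 0.0000], ω = ẑ
J2: z=[-0.9816, -0.1908, 0.0000] o=[0.0973, -0.5006, 0.0600] → [-0.0744, 0.3829, 0.3512, -0.9816, -0.1908, 0.0000]
J3: z=[0.1418, -0.7295, -0.6691] o=[-0.2567, -0.9853, 0.5133] → [0.0959, -0.0468, 0.0714, 0.1418, -0.7295, -0.6691]
J4: z=[0.1418, -0.7295, -0.6691] o=[0.1995, -1.1140, 0.7504] → [0.3549, 0.2921, -0.2432, 0.1418, -0.7295, -0.6691]
q̇ = J⁺·V = [-0.2510, 0.8400, 0.6890, -0.4520]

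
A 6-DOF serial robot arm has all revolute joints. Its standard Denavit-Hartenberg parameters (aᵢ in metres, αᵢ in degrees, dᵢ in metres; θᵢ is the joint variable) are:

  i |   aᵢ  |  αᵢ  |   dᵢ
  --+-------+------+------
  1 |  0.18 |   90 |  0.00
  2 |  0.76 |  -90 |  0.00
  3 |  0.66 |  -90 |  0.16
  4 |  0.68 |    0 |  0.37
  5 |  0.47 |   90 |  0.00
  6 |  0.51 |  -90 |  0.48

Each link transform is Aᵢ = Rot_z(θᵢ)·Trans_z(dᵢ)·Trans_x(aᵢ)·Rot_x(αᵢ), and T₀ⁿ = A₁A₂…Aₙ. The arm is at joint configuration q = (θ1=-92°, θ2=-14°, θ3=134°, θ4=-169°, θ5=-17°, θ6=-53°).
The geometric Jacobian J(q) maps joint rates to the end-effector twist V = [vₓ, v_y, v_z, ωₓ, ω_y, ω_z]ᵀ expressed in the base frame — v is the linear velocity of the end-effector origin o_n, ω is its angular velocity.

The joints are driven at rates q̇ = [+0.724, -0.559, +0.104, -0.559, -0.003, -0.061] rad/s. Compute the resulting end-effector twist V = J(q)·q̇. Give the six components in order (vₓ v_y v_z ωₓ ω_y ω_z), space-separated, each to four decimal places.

o_n = [-0.5467, -1.3522, -0.5739]
J₁: ẑ×o_n = [1.3522, -0.5467, 0.0000], ω = ẑ
J2: z=[-0.9994, 0.0349, 0.0000] o=[-0.0063, -0.1799, 0.0000] → [-0.0200, -0.5735, 1.1905, -0.9994, 0.0349, 0.0000]
J3: z=[-0.0084, -0.2418, 0.9703] o=[-0.0320, -0.9169, -0.1839] → [0.5167, -0.5027, -0.1208, -0.0084, -0.2418, 0.9703]
J4: z=[-0.6699, 0.7218, 0.1740] o=[0.4566, -0.5275, 0.0823] → [-0.3301, -0.6142, 1.2766, -0.6699, 0.7218, 0.1740]
J5: z=[-0.6699, 0.7218, 0.1740] o=[-0.2879, -0.7247, 0.1604] → [-0.4208, -0.5369, 0.6072, -0.6699, 0.7218, 0.1740]
J6: z=[0.0860, 0.3082, -0.9474] o=[-0.6345, -1.0160, 0.0342] → [-0.5060, -0.0309, -0.0560, 0.0860, 0.3082, -0.9474]
V = J·q̇ = [1.2606, 0.2193, -1.3901, 0.9290, -0.4691, 0.7849]

1.2606 0.2193 -1.3901 0.9290 -0.4691 0.7849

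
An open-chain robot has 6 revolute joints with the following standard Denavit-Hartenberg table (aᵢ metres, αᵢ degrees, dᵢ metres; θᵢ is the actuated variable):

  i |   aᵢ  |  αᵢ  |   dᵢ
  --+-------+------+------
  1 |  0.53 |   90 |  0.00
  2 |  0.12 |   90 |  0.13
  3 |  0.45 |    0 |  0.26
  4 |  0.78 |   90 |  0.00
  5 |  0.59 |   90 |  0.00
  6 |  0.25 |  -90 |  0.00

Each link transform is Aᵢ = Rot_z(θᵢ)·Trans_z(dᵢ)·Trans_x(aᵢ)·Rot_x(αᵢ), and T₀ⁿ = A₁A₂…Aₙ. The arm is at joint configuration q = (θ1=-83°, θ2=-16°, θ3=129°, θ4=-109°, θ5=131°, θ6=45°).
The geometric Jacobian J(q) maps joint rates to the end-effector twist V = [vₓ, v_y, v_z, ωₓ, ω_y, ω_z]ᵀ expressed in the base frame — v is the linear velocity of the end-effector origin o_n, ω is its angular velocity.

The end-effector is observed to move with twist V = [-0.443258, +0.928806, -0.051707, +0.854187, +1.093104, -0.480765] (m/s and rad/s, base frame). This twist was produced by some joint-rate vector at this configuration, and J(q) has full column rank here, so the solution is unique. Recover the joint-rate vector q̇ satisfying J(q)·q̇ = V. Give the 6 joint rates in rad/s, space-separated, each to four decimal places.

0.1960 -0.8590 0.8640 0.7110 -0.1440 -0.9970

o_n = [-0.3504, -0.4966, -0.8496]
J₁: ẑ×o_n = [0.4966, -0.3504, 0.0000], ω = ẑ
J2: z=[-0.9925, -0.1219, 0.0000] o=[0.0646, -0.5260, 0.0000] → [0.1035, -0.8433, -0.0798, -0.9925, -0.1219, 0.0000]
J3: z=[-0.0336, 0.2736, -0.9613] o=[-0.0504, -0.6564, -0.0331] → [-0.0698, 0.2610, 0.0767, -0.0336, 0.2736, -0.9613]
J4: z=[-0.0336, 0.2736, -0.9613] o=[-0.4394, -0.3577, -0.2049] → [-0.3100, -0.1072, -0.0197, -0.0336, 0.2736, -0.9613]
J5: z=[0.9728, -0.2118, -0.0943] o=[-0.6183, -1.0895, -0.4070] → [0.1496, 0.4053, 0.6335, 0.9728, -0.2118, -0.0943]
J6: z=[-0.1952, -0.5286, -0.8261] o=[-0.5445, -0.6045, -0.7347] → [0.1498, -0.1828, 0.0815, -0.1952, -0.5286, -0.8261]
q̇ = J⁺·V = [0.1960, -0.8590, 0.8640, 0.7110, -0.1440, -0.9970]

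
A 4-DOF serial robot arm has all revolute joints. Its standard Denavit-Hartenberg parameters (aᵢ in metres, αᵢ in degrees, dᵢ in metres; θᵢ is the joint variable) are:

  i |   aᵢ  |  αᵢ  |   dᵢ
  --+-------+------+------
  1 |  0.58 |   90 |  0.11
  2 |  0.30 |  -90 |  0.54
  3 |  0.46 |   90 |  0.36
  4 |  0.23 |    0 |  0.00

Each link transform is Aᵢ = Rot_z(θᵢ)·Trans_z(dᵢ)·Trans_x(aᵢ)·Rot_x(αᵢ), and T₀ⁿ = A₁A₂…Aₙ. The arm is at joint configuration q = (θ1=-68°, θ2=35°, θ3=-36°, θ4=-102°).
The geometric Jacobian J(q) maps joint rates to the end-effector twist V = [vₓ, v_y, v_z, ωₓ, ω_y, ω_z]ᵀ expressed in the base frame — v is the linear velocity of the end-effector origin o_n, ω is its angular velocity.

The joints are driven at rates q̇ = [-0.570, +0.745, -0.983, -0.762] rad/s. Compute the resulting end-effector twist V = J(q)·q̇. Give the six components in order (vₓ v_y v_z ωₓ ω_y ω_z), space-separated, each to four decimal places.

o_n = [-0.3427, -1.2401, 0.5839]
J₁: ẑ×o_n = [1.2401, -0.3427, 0.0000], ω = ẑ
J2: z=[-0.9272, -0.3746, 0.0000] o=[0.2173, -0.5378, 0.1100] → [-0.1775, 0.4394, 0.4415, -0.9272, -0.3746, 0.0000]
J3: z=[-0.2149, 0.5318, 0.8192] o=[-0.1913, -0.9679, 0.2821] → [0.3835, -0.0591, 0.1390, -0.2149, 0.5318, 0.8192]
J4: z=[-0.9305, 0.1434, -0.3371] o=[-0.4052, -1.1604, 0.7904] → [-0.0565, -0.2132, 0.0652, -0.9305, 0.1434, -0.3371]
V = J·q̇ = [-1.1731, 0.7432, 0.1426, 0.2295, -0.9111, -1.1183]

-1.1731 0.7432 0.1426 0.2295 -0.9111 -1.1183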